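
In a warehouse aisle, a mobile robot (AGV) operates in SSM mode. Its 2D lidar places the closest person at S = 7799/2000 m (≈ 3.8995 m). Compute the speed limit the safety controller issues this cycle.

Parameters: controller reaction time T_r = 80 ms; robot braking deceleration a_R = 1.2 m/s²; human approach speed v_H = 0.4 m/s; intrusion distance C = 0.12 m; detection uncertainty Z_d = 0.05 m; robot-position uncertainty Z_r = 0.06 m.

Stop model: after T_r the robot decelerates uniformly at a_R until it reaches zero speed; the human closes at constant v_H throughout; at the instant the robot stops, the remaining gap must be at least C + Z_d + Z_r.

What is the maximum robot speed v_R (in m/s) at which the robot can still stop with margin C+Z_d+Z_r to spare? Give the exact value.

at the boundary: (5/12)·v² + (31/75)·v + (-291/80) = 0
  disc = (31/75)² − 4·(5/12)·(-291/80) = 561001/90000 ; √disc = 749/300
  v_R = (−(31/75) + 749/300) / (2·(5/12)) = 5/2 m/s
check:
T_s = v_R/a_R = (5/2)/(6/5) = 2.0833 s
reaction-phase robot travel = 2.5000·0.0800 = 0.2000 m
robot covers 2.5000·2.0833 − ½·1.2000·2.0833² = 2.6042 m while stopping
human over T_r+T_s: 0.4000·(0.0800+2.0833) = 0.8653 m
margins: 0.1200+0.0500+0.0600 = 0.2300 m
sum ≈ 0.2000+2.6042+0.8653+0.2300 ≈ 3.8995 m = S ✓

v_R_max = 5/2 m/s = 2.5000 m/s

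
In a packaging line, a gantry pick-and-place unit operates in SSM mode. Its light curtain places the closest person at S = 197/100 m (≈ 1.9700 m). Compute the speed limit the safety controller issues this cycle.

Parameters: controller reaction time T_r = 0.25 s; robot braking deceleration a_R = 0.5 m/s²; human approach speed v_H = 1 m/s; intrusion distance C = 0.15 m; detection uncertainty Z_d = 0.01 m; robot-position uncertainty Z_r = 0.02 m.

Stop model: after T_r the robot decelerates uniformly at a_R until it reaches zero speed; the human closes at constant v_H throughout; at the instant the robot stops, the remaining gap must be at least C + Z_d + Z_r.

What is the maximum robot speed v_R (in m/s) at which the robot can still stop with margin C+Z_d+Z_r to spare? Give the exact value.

v_R_max = 11/20 m/s = 0.5500 m/s

quadratic (1)·v² + (9/4)·v + (-77/50) = 0
  disc = (9/4)² − 4·(1)·(-77/50) = 4489/400 ; √disc = 67/20
  v_R = (−(9/4) + 67/20) / (2·(1)) = 11/20 m/s
check:
T_s = v_R/a_R = (11/20)/(1/2) = 1.1000 s
robot covers v_R·T_r = 0.5500·0.2500 = 0.1375 m before braking
robot covers 0.5500·1.1000 − ½·0.5000·1.1000² = 0.3025 m while stopping
human closes 1.0000·1.3500 = 1.3500 m
margins: 0.1500+0.0100+0.0200 = 0.1800 m
sum ≈ 0.1375+0.3025+1.3500+0.1800 ≈ 1.9700 m = S ✓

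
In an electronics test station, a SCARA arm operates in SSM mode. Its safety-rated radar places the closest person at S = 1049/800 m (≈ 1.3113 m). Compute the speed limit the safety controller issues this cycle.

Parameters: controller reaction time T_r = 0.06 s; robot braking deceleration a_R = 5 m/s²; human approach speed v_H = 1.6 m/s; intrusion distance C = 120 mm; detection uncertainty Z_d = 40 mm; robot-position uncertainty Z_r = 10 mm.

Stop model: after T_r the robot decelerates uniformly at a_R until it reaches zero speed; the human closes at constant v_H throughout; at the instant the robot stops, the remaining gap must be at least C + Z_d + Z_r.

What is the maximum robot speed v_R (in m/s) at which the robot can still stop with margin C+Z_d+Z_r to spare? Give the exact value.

v_R_max = 37/20 m/s = 1.8500 m/s

at the boundary: (1/10)·v² + (19/50)·v + (-4181/4000) = 0
  disc = (19/50)² − 4·(1/10)·(-4181/4000) = 9/16 ; √disc = 3/4
  v_R = (−(19/50) + 3/4) / (2·(1/10)) = 37/20 m/s
check:
braking lasts T_s = (37/20)/5 = 0.3700 s
robot covers v_R·T_r = 1.8500·0.0600 = 0.1110 m before braking
braking distance = 1.8500²/(2·5.0000) = 0.3422 m
person approaches 1.6000·(0.0600+0.3700) = 0.6880 m
margins: 0.1200+0.0400+0.0100 = 0.1700 m
sum ≈ 0.1110+0.3422+0.6880+0.1700 ≈ 1.3113 m = S ✓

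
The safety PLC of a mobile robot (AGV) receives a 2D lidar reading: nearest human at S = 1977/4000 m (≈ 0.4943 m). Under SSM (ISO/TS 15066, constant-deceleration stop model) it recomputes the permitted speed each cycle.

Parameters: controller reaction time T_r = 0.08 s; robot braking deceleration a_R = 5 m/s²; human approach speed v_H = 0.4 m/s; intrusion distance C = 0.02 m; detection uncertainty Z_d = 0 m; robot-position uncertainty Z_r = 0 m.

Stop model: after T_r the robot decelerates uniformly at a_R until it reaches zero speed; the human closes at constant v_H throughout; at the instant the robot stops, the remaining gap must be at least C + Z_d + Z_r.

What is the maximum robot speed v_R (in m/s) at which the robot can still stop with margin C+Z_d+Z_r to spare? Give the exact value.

quadratic (1/10)·v² + (4/25)·v + (-1769/4000) = 0
  disc = (4/25)² − 4·(1/10)·(-1769/4000) = 81/400 ; √disc = 9/20
  v_R = (−(4/25) + 9/20) / (2·(1/10)) = 29/20 m/s
check:
T_s = v_R/a_R = (29/20)/5 = 0.2900 s
robot covers v_R·T_r = 1.4500·0.0800 = 0.1160 m before braking
robot under decel: 1.4500²/(2·5.0000) = 0.2102 m
human closes 0.4000·0.3700 = 0.1480 m
residual clearance needed = 0.0200+0.0000+0.0000 = 0.0200 m
sum ≈ 0.1160+0.2102+0.1480+0.0200 ≈ 0.4943 m = S ✓

v_R_max = 29/20 m/s = 1.4500 m/s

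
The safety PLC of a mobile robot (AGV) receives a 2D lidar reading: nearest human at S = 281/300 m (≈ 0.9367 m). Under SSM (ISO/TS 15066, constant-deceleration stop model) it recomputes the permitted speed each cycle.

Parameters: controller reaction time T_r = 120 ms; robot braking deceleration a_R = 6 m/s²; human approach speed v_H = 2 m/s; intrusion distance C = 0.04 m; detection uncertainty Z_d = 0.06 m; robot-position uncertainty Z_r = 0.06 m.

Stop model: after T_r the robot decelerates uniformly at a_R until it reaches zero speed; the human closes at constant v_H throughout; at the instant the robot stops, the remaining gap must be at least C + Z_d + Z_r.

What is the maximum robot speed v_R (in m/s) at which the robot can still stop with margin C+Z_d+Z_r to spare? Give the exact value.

v_R_max = 1 m/s = 1.0000 m/s

collect terms ⇒ (1/12)·v_R² + (34/75)·v_R + (-161/300) = 0
  disc = (34/75)² − 4·(1/12)·(-161/300) = 961/2500 ; √disc = 31/50
  v_R = (−(34/75) + 31/50) / (2·(1/12)) = 1 m/s
check:
braking lasts T_s = 1/6 = 0.1667 s
reaction-phase robot travel = 1.0000·0.1200 = 0.1200 m
robot covers 1.0000·0.1667 − ½·6.0000·0.1667² = 0.0833 m while stopping
human over T_r+T_s: 2.0000·(0.1200+0.1667) = 0.5733 m
margins: 0.0400+0.0600+0.0600 = 0.1600 m
sum ≈ 0.1200+0.0833+0.5733+0.1600 ≈ 0.9367 m = S ✓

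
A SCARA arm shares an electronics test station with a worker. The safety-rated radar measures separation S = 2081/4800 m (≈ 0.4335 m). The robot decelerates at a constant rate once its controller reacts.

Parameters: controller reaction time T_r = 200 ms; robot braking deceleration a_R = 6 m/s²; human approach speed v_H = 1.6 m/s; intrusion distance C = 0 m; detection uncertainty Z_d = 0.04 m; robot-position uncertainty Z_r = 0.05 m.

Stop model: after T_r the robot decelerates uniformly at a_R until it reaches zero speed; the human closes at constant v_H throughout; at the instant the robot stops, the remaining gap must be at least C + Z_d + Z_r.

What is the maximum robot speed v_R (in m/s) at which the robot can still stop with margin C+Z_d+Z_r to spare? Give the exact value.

collect terms ⇒ (1/12)·v_R² + (7/15)·v_R + (-113/4800) = 0
  disc = (7/15)² − 4·(1/12)·(-113/4800) = 361/1600 ; √disc = 19/40
  v_R = (−(7/15) + 19/40) / (2·(1/12)) = 1/20 m/s
check:
stop time T_s = (1/20)/6 = 0.0083 s
robot in T_r: 0.0500·0.2000 = 0.0100 m
robot covers 0.0500·0.0083 − ½·6.0000·0.0083² = 0.0002 m while stopping
human over T_r+T_s: 1.6000·(0.2000+0.0083) = 0.3333 m
residual clearance needed = 0.0000+0.0400+0.0500 = 0.0900 m
sum ≈ 0.0100+0.0002+0.3333+0.0900 ≈ 0.4335 m = S ✓

v_R_max = 1/20 m/s = 0.0500 m/s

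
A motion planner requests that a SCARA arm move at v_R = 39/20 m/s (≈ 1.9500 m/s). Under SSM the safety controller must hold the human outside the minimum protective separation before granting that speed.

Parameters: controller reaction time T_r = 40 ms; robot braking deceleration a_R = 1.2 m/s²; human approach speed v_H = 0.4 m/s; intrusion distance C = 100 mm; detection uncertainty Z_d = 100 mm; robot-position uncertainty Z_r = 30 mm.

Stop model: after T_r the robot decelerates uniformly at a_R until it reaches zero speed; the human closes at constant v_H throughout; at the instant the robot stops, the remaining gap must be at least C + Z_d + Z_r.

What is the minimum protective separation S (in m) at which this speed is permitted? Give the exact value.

braking lasts T_s = (39/20)/(6/5) = 1.6250 s
robot in T_r: 1.9500·0.0400 = 0.0780 m
braking distance = 1.9500²/(2·1.2000) = 1.5844 m
human closes 0.4000·1.6650 = 0.6660 m
margins: 0.1000+0.1000+0.0300 = 0.2300 m
S_min ≈ 0.0780+1.5844+0.6660+0.2300  ⇒  S_min = 20467/8000 m

S_min = 20467/8000 m = 2.5584 m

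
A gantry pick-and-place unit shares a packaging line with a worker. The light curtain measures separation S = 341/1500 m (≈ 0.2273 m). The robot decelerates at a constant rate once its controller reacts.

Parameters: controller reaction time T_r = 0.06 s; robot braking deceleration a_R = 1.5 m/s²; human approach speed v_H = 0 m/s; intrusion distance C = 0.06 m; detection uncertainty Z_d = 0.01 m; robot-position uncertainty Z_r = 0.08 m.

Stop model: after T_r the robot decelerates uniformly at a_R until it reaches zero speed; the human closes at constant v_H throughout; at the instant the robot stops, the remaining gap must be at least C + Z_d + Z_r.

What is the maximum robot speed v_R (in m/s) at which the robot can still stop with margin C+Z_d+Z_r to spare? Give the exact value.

v_R_max = 2/5 m/s = 0.4000 m/s

quadratic (1/3)·v² + (3/50)·v + (-29/375) = 0
  disc = (3/50)² − 4·(1/3)·(-29/375) = 2401/22500 ; √disc = 49/150
  v_R = (−(3/50) + 49/150) / (2·(1/3)) = 2/5 m/s
check:
stop time T_s = (2/5)/(3/2) = 0.2667 s
reaction-phase robot travel = 0.4000·0.0600 = 0.0240 m
robot covers 0.4000·0.2667 − ½·1.5000·0.2667² = 0.0533 m while stopping
human over T_r+T_s: 0.0000·(0.0600+0.2667) = 0.0000 m
C+Z_d+Z_r = 0.0600+0.0100+0.0800 = 0.1500 m
sum ≈ 0.0240+0.0533+0.0000+0.1500 ≈ 0.2273 m = S ✓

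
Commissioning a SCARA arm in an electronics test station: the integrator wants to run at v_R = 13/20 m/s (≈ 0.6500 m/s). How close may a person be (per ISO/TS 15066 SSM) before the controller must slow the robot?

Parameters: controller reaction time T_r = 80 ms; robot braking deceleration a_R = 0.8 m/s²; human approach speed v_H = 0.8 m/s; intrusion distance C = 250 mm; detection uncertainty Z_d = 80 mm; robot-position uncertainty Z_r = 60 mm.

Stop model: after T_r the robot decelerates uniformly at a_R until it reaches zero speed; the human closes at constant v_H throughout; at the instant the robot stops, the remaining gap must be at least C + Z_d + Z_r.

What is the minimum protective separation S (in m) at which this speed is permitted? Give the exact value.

stop time T_s = (13/20)/(4/5) = 0.8125 s
robot covers v_R·T_r = 0.6500·0.0800 = 0.0520 m before braking
braking distance = 0.6500²/(2·0.8000) = 0.2641 m
person approaches 0.8000·(0.0800+0.8125) = 0.7140 m
residual clearance needed = 0.2500+0.0800+0.0600 = 0.3900 m
S_min ≈ 0.0520+0.2641+0.7140+0.3900  ⇒  S_min = 22721/16000 m

S_min = 22721/16000 m = 1.4201 m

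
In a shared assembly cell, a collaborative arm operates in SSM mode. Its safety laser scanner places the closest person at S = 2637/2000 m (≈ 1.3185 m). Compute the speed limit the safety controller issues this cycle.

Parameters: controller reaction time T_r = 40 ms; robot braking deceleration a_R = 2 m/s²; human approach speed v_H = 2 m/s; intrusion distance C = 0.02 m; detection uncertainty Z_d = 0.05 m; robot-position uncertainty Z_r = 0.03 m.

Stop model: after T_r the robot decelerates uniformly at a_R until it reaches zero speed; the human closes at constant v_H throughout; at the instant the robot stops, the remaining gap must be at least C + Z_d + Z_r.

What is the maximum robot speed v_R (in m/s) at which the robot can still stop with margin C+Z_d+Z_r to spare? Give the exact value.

collect terms ⇒ (1/4)·v_R² + (26/25)·v_R + (-2277/2000) = 0
  disc = (26/25)² − 4·(1/4)·(-2277/2000) = 22201/10000 ; √disc = 149/100
  v_R = (−(26/25) + 149/100) / (2·(1/4)) = 9/10 m/s
check:
braking lasts T_s = (9/10)/2 = 0.4500 s
robot in T_r: 0.9000·0.0400 = 0.0360 m
braking distance = 0.9000²/(2·2.0000) = 0.2025 m
human closes 2.0000·0.4900 = 0.9800 m
residual clearance needed = 0.0200+0.0500+0.0300 = 0.1000 m
sum ≈ 0.0360+0.2025+0.9800+0.1000 ≈ 1.3185 m = S ✓

v_R_max = 9/10 m/s = 0.9000 m/s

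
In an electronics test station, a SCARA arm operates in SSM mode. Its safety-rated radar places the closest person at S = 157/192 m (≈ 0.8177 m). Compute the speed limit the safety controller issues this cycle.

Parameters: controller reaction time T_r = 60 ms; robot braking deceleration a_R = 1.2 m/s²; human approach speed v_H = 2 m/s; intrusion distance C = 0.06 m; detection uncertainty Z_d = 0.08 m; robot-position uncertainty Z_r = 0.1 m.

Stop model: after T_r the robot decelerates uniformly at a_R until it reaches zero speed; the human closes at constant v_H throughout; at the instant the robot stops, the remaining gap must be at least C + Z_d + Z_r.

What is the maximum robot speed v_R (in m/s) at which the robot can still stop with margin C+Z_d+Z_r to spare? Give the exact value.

at the boundary: (5/12)·v² + (259/150)·v + (-2197/4800) = 0
  disc = (259/150)² − 4·(5/12)·(-2197/4800) = 149769/40000 ; √disc = 387/200
  v_R = (−(259/150) + 387/200) / (2·(5/12)) = 1/4 m/s
check:
T_s = v_R/a_R = (1/4)/(6/5) = 0.2083 s
robot in T_r: 0.2500·0.0600 = 0.0150 m
braking distance = 0.2500²/(2·1.2000) = 0.0260 m
person approaches 2.0000·(0.0600+0.2083) = 0.5367 m
residual clearance needed = 0.0600+0.0800+0.1000 = 0.2400 m
sum ≈ 0.0150+0.0260+0.5367+0.2400 ≈ 0.8177 m = S ✓

v_R_max = 1/4 m/s = 0.2500 m/s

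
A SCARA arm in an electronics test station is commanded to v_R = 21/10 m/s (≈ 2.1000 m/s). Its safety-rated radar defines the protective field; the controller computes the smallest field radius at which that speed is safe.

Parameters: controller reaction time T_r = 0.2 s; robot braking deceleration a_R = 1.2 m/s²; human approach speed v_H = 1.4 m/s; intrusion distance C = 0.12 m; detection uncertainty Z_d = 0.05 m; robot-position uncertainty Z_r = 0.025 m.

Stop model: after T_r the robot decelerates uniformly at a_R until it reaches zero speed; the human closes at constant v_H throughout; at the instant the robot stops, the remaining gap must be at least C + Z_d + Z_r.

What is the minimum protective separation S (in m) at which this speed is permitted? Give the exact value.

braking lasts T_s = (21/10)/(6/5) = 1.7500 s
reaction-phase robot travel = 2.1000·0.2000 = 0.4200 m
robot covers 2.1000·1.7500 − ½·1.2000·1.7500² = 1.8375 m while stopping
human closes 1.4000·1.9500 = 2.7300 m
margins: 0.1200+0.0500+0.0250 = 0.1950 m
S_min ≈ 0.4200+1.8375+2.7300+0.1950  ⇒  S_min = 2073/400 m

S_min = 2073/400 m = 5.1825 m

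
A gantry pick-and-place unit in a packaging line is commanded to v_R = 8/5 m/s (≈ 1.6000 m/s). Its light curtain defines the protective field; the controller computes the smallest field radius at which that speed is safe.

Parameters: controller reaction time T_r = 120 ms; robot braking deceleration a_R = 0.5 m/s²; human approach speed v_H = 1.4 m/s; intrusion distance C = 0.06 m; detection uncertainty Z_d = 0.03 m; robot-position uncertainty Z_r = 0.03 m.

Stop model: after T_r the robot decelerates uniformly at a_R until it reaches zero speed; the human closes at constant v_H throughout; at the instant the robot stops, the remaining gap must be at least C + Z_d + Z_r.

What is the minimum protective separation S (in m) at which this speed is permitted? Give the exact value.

S_min = 188/25 m = 7.5200 m

braking lasts T_s = (8/5)/(1/2) = 3.2000 s
robot in T_r: 1.6000·0.1200 = 0.1920 m
robot covers 1.6000·3.2000 − ½·0.5000·3.2000² = 2.5600 m while stopping
human closes 1.4000·3.3200 = 4.6480 m
C+Z_d+Z_r = 0.0600+0.0300+0.0300 = 0.1200 m
S_min ≈ 0.1920+2.5600+4.6480+0.1200  ⇒  S_min = 188/25 m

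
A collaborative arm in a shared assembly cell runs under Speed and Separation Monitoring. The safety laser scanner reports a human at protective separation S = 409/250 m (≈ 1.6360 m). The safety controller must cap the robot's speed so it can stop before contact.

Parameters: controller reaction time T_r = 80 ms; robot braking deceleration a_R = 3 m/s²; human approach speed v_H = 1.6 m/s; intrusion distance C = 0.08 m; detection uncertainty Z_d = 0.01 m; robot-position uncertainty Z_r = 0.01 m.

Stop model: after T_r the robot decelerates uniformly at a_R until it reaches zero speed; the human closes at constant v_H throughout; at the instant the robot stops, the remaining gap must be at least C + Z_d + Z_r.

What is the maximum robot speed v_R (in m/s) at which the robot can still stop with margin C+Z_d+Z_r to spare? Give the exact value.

quadratic (1/6)·v² + (46/75)·v + (-176/125) = 0
  disc = (46/75)² − 4·(1/6)·(-176/125) = 7396/5625 ; √disc = 86/75
  v_R = (−(46/75) + 86/75) / (2·(1/6)) = 8/5 m/s
check:
T_s = v_R/a_R = (8/5)/3 = 0.5333 s
robot in T_r: 1.6000·0.0800 = 0.1280 m
braking distance = 1.6000²/(2·3.0000) = 0.4267 m
person approaches 1.6000·(0.0800+0.5333) = 0.9813 m
margins: 0.0800+0.0100+0.0100 = 0.1000 m
sum ≈ 0.1280+0.4267+0.9813+0.1000 ≈ 1.6360 m = S ✓

v_R_max = 8/5 m/s = 1.6000 m/s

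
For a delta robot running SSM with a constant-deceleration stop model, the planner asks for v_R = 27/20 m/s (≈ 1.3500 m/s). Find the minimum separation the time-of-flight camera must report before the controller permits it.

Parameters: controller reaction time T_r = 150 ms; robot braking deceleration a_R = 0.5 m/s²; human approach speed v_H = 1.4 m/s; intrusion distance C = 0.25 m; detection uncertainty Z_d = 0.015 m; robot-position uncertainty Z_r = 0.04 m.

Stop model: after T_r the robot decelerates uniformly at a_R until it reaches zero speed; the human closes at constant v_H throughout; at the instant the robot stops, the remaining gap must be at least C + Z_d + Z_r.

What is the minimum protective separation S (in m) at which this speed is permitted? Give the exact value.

braking lasts T_s = (27/20)/(1/2) = 2.7000 s
robot in T_r: 1.3500·0.1500 = 0.2025 m
robot under decel: 1.3500²/(2·0.5000) = 1.8225 m
person approaches 1.4000·(0.1500+2.7000) = 3.9900 m
residual clearance needed = 0.2500+0.0150+0.0400 = 0.3050 m
S_min ≈ 0.2025+1.8225+3.9900+0.3050  ⇒  S_min = 158/25 m

S_min = 158/25 m = 6.3200 m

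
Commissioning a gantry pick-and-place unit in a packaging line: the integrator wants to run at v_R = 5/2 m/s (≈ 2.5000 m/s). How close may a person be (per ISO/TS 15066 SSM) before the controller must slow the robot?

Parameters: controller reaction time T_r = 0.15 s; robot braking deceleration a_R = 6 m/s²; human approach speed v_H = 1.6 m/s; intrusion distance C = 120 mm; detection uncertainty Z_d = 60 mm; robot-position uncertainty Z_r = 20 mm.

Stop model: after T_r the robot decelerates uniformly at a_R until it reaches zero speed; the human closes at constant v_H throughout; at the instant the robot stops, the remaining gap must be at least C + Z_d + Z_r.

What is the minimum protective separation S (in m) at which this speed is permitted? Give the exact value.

T_s = v_R/a_R = (5/2)/6 = 0.4167 s
robot in T_r: 2.5000·0.1500 = 0.3750 m
braking distance = 2.5000²/(2·6.0000) = 0.5208 m
human over T_r+T_s: 1.6000·(0.1500+0.4167) = 0.9067 m
margins: 0.1200+0.0600+0.0200 = 0.2000 m
S_min ≈ 0.3750+0.5208+0.9067+0.2000  ⇒  S_min = 801/400 m

S_min = 801/400 m = 2.0025 m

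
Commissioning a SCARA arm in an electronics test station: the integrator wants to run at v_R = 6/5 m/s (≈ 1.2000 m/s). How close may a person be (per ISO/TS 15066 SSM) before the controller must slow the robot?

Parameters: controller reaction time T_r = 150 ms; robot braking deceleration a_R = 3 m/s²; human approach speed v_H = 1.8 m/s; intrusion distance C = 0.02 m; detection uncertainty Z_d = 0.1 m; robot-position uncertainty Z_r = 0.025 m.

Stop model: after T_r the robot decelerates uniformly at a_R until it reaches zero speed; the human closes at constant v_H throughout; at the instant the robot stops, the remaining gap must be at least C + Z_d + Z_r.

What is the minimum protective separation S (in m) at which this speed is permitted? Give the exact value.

stop time T_s = (6/5)/3 = 0.4000 s
robot covers v_R·T_r = 1.2000·0.1500 = 0.1800 m before braking
braking distance = 1.2000²/(2·3.0000) = 0.2400 m
person approaches 1.8000·(0.1500+0.4000) = 0.9900 m
residual clearance needed = 0.0200+0.1000+0.0250 = 0.1450 m
S_min ≈ 0.1800+0.2400+0.9900+0.1450  ⇒  S_min = 311/200 m

S_min = 311/200 m = 1.5550 m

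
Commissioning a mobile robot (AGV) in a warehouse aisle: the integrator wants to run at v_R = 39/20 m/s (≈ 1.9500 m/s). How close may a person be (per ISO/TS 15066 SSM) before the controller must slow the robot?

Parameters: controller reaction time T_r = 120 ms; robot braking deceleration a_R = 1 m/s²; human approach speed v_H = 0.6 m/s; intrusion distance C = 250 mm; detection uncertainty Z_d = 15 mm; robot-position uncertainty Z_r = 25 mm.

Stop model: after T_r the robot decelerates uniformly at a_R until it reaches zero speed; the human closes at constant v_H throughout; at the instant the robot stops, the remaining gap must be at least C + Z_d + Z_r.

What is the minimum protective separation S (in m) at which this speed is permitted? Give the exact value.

S_min = 14669/4000 m = 3.6673 m

stop time T_s = (39/20)/1 = 1.9500 s
reaction-phase robot travel = 1.9500·0.1200 = 0.2340 m
robot under decel: 1.9500²/(2·1.0000) = 1.9013 m
human over T_r+T_s: 0.6000·(0.1200+1.9500) = 1.2420 m
residual clearance needed = 0.2500+0.0150+0.0250 = 0.2900 m
S_min ≈ 0.2340+1.9013+1.2420+0.2900  ⇒  S_min = 14669/4000 m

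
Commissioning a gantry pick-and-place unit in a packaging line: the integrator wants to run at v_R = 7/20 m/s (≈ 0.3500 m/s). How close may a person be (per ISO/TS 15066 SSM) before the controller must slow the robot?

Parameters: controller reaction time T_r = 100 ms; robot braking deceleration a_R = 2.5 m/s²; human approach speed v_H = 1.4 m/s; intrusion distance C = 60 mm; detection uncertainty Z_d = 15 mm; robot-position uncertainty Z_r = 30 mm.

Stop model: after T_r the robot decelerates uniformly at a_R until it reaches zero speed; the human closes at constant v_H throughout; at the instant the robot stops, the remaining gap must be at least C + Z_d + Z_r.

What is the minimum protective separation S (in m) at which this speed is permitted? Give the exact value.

S_min = 1001/2000 m = 0.5005 m

T_s = v_R/a_R = (7/20)/(5/2) = 0.1400 s
robot covers v_R·T_r = 0.3500·0.1000 = 0.0350 m before braking
robot under decel: 0.3500²/(2·2.5000) = 0.0245 m
person approaches 1.4000·(0.1000+0.1400) = 0.3360 m
residual clearance needed = 0.0600+0.0150+0.0300 = 0.1050 m
S_min ≈ 0.0350+0.0245+0.3360+0.1050  ⇒  S_min = 1001/2000 m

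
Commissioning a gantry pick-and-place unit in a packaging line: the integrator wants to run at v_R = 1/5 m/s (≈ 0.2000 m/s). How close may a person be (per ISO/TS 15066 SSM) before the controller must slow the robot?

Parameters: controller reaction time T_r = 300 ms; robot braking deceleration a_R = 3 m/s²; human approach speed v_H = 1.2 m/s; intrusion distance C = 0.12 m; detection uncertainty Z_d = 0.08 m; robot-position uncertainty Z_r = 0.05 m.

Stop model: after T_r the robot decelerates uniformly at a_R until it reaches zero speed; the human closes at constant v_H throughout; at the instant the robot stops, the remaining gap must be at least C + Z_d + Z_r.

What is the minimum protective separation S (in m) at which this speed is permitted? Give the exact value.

stop time T_s = (1/5)/3 = 0.0667 s
robot covers v_R·T_r = 0.2000·0.3000 = 0.0600 m before braking
braking distance = 0.2000²/(2·3.0000) = 0.0067 m
human closes 1.2000·0.3667 = 0.4400 m
margins: 0.1200+0.0800+0.0500 = 0.2500 m
S_min ≈ 0.0600+0.0067+0.4400+0.2500  ⇒  S_min = 227/300 m

S_min = 227/300 m = 0.7567 m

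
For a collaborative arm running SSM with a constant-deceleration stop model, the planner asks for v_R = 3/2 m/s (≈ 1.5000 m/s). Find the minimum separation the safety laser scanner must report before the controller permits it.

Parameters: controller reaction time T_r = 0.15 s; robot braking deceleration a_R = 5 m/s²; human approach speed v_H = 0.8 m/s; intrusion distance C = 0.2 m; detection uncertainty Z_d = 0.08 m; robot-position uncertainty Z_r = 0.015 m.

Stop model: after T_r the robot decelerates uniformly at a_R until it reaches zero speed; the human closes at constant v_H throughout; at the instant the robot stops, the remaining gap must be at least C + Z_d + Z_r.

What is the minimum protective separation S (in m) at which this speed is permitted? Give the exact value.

S_min = 221/200 m = 1.1050 m

T_s = v_R/a_R = (3/2)/5 = 0.3000 s
reaction-phase robot travel = 1.5000·0.1500 = 0.2250 m
robot covers 1.5000·0.3000 − ½·5.0000·0.3000² = 0.2250 m while stopping
person approaches 0.8000·(0.1500+0.3000) = 0.3600 m
residual clearance needed = 0.2000+0.0800+0.0150 = 0.2950 m
S_min ≈ 0.2250+0.2250+0.3600+0.2950  ⇒  S_min = 221/200 m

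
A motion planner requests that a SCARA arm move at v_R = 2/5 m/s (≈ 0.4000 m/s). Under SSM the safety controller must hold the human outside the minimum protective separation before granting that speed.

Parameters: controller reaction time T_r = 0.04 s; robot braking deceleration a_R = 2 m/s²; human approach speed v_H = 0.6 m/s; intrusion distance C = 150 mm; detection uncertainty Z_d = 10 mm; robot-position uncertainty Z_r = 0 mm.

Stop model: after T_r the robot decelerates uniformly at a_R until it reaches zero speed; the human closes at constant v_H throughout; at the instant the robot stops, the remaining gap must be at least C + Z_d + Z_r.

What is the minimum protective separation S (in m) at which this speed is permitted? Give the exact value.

stop time T_s = (2/5)/2 = 0.2000 s
robot covers v_R·T_r = 0.4000·0.0400 = 0.0160 m before braking
robot under decel: 0.4000²/(2·2.0000) = 0.0400 m
human closes 0.6000·0.2400 = 0.1440 m
margins: 0.1500+0.0100+0.0000 = 0.1600 m
S_min ≈ 0.0160+0.0400+0.1440+0.1600  ⇒  S_min = 9/25 m

S_min = 9/25 m = 0.3600 m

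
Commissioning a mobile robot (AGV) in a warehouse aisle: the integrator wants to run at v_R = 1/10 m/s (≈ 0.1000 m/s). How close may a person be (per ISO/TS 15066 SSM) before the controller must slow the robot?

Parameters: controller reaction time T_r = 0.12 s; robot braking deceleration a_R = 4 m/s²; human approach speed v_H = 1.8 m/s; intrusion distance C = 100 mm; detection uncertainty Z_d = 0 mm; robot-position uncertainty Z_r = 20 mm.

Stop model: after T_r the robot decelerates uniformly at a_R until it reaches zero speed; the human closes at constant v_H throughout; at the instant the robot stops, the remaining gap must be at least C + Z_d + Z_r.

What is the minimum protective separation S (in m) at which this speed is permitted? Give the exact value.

S_min = 1577/4000 m = 0.3942 m

T_s = v_R/a_R = (1/10)/4 = 0.0250 s
robot covers v_R·T_r = 0.1000·0.1200 = 0.0120 m before braking
robot under decel: 0.1000²/(2·4.0000) = 0.0013 m
human over T_r+T_s: 1.8000·(0.1200+0.0250) = 0.2610 m
margins: 0.1000+0.0000+0.0200 = 0.1200 m
S_min ≈ 0.0120+0.0013+0.2610+0.1200  ⇒  S_min = 1577/4000 m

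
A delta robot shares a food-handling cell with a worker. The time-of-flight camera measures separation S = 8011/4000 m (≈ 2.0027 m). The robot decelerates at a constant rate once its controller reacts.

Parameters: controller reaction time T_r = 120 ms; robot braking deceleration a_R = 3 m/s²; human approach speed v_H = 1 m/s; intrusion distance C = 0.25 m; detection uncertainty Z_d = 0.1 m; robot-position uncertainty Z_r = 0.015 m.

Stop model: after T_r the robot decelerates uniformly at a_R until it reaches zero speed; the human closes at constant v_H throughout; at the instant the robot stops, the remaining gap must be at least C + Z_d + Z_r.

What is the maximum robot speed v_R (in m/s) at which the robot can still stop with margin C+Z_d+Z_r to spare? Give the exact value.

v_R_max = 39/20 m/s = 1.9500 m/s

collect terms ⇒ (1/6)·v_R² + (34/75)·v_R + (-6071/4000) = 0
  disc = (34/75)² − 4·(1/6)·(-6071/4000) = 109561/90000 ; √disc = 331/300
  v_R = (−(34/75) + 331/300) / (2·(1/6)) = 39/20 m/s
check:
T_s = v_R/a_R = (39/20)/3 = 0.6500 s
robot in T_r: 1.9500·0.1200 = 0.2340 m
robot covers 1.9500·0.6500 − ½·3.0000·0.6500² = 0.6338 m while stopping
person approaches 1.0000·(0.1200+0.6500) = 0.7700 m
C+Z_d+Z_r = 0.2500+0.1000+0.0150 = 0.3650 m
sum ≈ 0.2340+0.6338+0.7700+0.3650 ≈ 2.0027 m = S ✓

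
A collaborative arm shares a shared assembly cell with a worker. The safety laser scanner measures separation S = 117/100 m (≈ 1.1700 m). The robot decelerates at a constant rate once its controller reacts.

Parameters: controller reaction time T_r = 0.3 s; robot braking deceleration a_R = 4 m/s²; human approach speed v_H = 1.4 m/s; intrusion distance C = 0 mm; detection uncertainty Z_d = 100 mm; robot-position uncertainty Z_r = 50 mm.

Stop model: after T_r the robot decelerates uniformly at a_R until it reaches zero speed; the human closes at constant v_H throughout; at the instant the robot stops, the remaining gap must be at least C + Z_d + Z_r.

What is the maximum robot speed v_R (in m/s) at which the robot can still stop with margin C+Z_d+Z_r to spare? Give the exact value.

v_R_max = 4/5 m/s = 0.8000 m/s

at the boundary: (1/8)·v² + (13/20)·v + (-3/5) = 0
  disc = (13/20)² − 4·(1/8)·(-3/5) = 289/400 ; √disc = 17/20
  v_R = (−(13/20) + 17/20) / (2·(1/8)) = 4/5 m/s
check:
braking lasts T_s = (4/5)/4 = 0.2000 s
reaction-phase robot travel = 0.8000·0.3000 = 0.2400 m
braking distance = 0.8000²/(2·4.0000) = 0.0800 m
human over T_r+T_s: 1.4000·(0.3000+0.2000) = 0.7000 m
margins: 0.0000+0.1000+0.0500 = 0.1500 m
sum ≈ 0.2400+0.0800+0.7000+0.1500 ≈ 1.1700 m = S ✓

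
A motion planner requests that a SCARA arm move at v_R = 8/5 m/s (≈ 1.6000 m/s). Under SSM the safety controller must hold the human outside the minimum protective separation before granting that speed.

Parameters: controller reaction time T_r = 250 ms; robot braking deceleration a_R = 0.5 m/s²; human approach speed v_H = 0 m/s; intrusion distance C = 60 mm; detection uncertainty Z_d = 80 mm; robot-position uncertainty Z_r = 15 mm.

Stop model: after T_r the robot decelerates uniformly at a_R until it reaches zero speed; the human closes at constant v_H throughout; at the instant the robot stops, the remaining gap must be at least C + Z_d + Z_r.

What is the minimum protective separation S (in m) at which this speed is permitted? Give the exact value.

braking lasts T_s = (8/5)/(1/2) = 3.2000 s
robot in T_r: 1.6000·0.2500 = 0.4000 m
robot covers 1.6000·3.2000 − ½·0.5000·3.2000² = 2.5600 m while stopping
person approaches 0.0000·(0.2500+3.2000) = 0.0000 m
residual clearance needed = 0.0600+0.0800+0.0150 = 0.1550 m
S_min ≈ 0.4000+2.5600+0.0000+0.1550  ⇒  S_min = 623/200 m

S_min = 623/200 m = 3.1150 m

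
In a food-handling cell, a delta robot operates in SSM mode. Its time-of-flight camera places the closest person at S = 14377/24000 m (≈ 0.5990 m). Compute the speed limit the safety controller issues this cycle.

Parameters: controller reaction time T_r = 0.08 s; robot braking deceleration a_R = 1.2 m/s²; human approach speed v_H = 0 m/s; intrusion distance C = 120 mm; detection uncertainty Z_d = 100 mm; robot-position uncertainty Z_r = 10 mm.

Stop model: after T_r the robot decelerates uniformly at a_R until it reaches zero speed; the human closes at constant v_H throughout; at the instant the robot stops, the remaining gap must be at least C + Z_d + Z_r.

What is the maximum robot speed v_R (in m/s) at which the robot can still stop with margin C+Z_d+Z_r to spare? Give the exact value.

v_R_max = 17/20 m/s = 0.8500 m/s

collect terms ⇒ (5/12)·v_R² + (2/25)·v_R + (-8857/24000) = 0
  disc = (2/25)² − 4·(5/12)·(-8857/24000) = 223729/360000 ; √disc = 473/600
  v_R = (−(2/25) + 473/600) / (2·(5/12)) = 17/20 m/s
check:
stop time T_s = (17/20)/(6/5) = 0.7083 s
reaction-phase robot travel = 0.8500·0.0800 = 0.0680 m
braking distance = 0.8500²/(2·1.2000) = 0.3010 m
human over T_r+T_s: 0.0000·(0.0800+0.7083) = 0.0000 m
residual clearance needed = 0.1200+0.1000+0.0100 = 0.2300 m
sum ≈ 0.0680+0.3010+0.0000+0.2300 ≈ 0.5990 m = S ✓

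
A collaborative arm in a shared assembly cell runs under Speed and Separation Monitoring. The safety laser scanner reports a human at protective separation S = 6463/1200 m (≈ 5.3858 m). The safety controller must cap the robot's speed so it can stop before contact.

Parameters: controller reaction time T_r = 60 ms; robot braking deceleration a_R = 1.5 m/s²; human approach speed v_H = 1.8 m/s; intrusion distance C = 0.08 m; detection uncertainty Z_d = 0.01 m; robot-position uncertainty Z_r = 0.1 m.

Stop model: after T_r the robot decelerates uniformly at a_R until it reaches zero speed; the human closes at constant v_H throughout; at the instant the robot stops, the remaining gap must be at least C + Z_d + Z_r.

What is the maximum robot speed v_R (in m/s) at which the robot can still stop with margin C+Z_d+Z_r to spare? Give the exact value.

v_R_max = 49/20 m/s = 2.4500 m/s

quadratic (1/3)·v² + (63/50)·v + (-30527/6000) = 0
  disc = (63/50)² − 4·(1/3)·(-30527/6000) = 47089/5625 ; √disc = 217/75
  v_R = (−(63/50) + 217/75) / (2·(1/3)) = 49/20 m/s
check:
T_s = v_R/a_R = (49/20)/(3/2) = 1.6333 s
reaction-phase robot travel = 2.4500·0.0600 = 0.1470 m
braking distance = 2.4500²/(2·1.5000) = 2.0008 m
human closes 1.8000·1.6933 = 3.0480 m
residual clearance needed = 0.0800+0.0100+0.1000 = 0.1900 m
sum ≈ 0.1470+2.0008+3.0480+0.1900 ≈ 5.3858 m = S ✓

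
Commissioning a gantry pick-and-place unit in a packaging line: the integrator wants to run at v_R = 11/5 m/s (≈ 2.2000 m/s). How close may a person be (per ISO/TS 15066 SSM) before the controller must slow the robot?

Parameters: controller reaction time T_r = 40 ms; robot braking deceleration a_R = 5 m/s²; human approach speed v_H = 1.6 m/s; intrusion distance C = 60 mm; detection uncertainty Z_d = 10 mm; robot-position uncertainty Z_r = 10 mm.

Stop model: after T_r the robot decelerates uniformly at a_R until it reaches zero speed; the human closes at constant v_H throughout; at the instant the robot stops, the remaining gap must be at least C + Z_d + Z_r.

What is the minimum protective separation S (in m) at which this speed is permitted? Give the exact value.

S_min = 71/50 m = 1.4200 m

stop time T_s = (11/5)/5 = 0.4400 s
robot covers v_R·T_r = 2.2000·0.0400 = 0.0880 m before braking
braking distance = 2.2000²/(2·5.0000) = 0.4840 m
human over T_r+T_s: 1.6000·(0.0400+0.4400) = 0.7680 m
residual clearance needed = 0.0600+0.0100+0.0100 = 0.0800 m
S_min ≈ 0.0880+0.4840+0.7680+0.0800  ⇒  S_min = 71/50 m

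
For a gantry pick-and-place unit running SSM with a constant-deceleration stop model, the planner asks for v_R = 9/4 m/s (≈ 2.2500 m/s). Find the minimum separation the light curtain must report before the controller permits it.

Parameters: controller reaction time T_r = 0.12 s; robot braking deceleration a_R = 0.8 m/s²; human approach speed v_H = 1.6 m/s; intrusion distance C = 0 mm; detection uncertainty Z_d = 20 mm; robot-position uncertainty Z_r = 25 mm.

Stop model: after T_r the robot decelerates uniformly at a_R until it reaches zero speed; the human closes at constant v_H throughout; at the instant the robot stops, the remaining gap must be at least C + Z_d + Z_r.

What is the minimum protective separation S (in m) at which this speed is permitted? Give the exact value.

braking lasts T_s = (9/4)/(4/5) = 2.8125 s
robot covers v_R·T_r = 2.2500·0.1200 = 0.2700 m before braking
braking distance = 2.2500²/(2·0.8000) = 3.1641 m
person approaches 1.6000·(0.1200+2.8125) = 4.6920 m
C+Z_d+Z_r = 0.0000+0.0200+0.0250 = 0.0450 m
S_min ≈ 0.2700+3.1641+4.6920+0.0450  ⇒  S_min = 130737/16000 m

S_min = 130737/16000 m = 8.1711 m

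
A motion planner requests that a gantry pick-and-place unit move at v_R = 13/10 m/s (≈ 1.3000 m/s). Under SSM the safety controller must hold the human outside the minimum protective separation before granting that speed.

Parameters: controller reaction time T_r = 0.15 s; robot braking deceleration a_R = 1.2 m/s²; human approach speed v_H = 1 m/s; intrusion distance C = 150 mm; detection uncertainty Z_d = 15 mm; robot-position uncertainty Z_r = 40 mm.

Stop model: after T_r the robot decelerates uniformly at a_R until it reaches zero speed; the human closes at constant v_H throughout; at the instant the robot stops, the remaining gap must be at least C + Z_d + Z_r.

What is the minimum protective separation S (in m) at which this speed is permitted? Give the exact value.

braking lasts T_s = (13/10)/(6/5) = 1.0833 s
robot covers v_R·T_r = 1.3000·0.1500 = 0.1950 m before braking
robot covers 1.3000·1.0833 − ½·1.2000·1.0833² = 0.7042 m while stopping
human closes 1.0000·1.2333 = 1.2333 m
C+Z_d+Z_r = 0.1500+0.0150+0.0400 = 0.2050 m
S_min ≈ 0.1950+0.7042+1.2333+0.2050  ⇒  S_min = 187/80 m

S_min = 187/80 m = 2.3375 m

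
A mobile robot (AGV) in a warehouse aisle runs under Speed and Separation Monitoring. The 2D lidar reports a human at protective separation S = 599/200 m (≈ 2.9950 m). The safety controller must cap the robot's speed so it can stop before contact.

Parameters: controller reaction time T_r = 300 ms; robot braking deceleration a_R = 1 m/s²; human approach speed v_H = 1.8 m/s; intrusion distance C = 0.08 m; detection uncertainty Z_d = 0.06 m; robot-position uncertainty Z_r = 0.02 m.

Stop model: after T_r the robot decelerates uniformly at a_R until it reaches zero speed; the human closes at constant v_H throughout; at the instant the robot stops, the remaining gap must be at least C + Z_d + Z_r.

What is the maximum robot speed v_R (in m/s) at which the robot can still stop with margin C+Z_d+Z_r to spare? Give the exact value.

quadratic (1/2)·v² + (21/10)·v + (-459/200) = 0
  disc = (21/10)² − 4·(1/2)·(-459/200) = 9 ; √disc = 3
  v_R = (−(21/10) + 3) / (2·(1/2)) = 9/10 m/s
check:
stop time T_s = (9/10)/1 = 0.9000 s
robot covers v_R·T_r = 0.9000·0.3000 = 0.2700 m before braking
robot covers 0.9000·0.9000 − ½·1.0000·0.9000² = 0.4050 m while stopping
person approaches 1.8000·(0.3000+0.9000) = 2.1600 m
C+Z_d+Z_r = 0.0800+0.0600+0.0200 = 0.1600 m
sum ≈ 0.2700+0.4050+2.1600+0.1600 ≈ 2.9950 m = S ✓

v_R_max = 9/10 m/s = 0.9000 m/s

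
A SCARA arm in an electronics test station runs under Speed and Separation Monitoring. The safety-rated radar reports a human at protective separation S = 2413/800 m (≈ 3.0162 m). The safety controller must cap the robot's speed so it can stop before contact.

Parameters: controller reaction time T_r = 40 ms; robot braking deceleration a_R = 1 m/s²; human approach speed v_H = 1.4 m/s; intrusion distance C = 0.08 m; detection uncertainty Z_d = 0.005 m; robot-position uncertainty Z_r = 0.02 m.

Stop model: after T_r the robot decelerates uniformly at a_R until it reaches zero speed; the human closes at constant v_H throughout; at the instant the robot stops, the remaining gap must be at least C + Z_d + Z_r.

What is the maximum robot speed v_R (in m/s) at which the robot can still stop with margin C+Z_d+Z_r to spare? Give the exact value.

v_R_max = 27/20 m/s = 1.3500 m/s

collect terms ⇒ (1/2)·v_R² + (36/25)·v_R + (-11421/4000) = 0
  disc = (36/25)² − 4·(1/2)·(-11421/4000) = 77841/10000 ; √disc = 279/100
  v_R = (−(36/25) + 279/100) / (2·(1/2)) = 27/20 m/s
check:
braking lasts T_s = (27/20)/1 = 1.3500 s
robot covers v_R·T_r = 1.3500·0.0400 = 0.0540 m before braking
robot under decel: 1.3500²/(2·1.0000) = 0.9113 m
human over T_r+T_s: 1.4000·(0.0400+1.3500) = 1.9460 m
residual clearance needed = 0.0800+0.0050+0.0200 = 0.1050 m
sum ≈ 0.0540+0.9113+1.9460+0.1050 ≈ 3.0162 m = S ✓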